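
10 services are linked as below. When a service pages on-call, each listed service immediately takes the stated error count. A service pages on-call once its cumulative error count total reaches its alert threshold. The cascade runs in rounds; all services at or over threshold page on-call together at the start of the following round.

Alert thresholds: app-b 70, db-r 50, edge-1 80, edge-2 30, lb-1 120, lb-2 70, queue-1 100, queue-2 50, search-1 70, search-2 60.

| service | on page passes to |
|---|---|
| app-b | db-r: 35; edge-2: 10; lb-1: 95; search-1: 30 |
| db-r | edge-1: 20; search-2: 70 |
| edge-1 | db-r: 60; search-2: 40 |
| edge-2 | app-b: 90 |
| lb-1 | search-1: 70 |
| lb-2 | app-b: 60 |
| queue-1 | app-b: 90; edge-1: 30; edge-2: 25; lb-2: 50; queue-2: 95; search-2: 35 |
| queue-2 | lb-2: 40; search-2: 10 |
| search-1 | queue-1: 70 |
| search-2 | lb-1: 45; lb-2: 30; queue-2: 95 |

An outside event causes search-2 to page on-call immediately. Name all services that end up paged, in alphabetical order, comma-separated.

lb-2, queue-2, search-2

Round 1 — search-2 pages on-call (initial).
  lb-1: +45 → 45 < 120
  lb-2: +30 → 30 < 70
  queue-2: +95 → 95 ≥ 50
Round 2 — queue-2 pages on-call.
  lb-2: +40 → 70 ≥ 70
Round 3 — lb-2 pages on-call.
  app-b: +60 → 60 < 70
No further pages.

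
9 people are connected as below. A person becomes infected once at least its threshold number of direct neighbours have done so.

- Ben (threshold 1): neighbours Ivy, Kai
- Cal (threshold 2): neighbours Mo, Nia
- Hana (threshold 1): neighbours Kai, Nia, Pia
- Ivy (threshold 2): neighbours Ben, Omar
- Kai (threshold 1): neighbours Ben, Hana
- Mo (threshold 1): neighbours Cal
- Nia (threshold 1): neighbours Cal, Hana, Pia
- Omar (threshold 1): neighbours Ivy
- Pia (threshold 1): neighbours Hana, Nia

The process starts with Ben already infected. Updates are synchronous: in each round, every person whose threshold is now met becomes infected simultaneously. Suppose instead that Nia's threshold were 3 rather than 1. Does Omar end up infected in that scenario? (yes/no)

With Nia's threshold at 3:
Round 1 — Ben becomes infected (initial).
Round 2 — checking thresholds:
  Ivy: 1 of 2 neighbours < 2, below threshold.
  Kai: 1 of 2 neighbours ≥ 1, becomes infected.
Round 3 — checking thresholds:
  Hana: 1 of 3 neighbours ≥ 1, becomes infected.
  Ivy: 1 of 2 neighbours < 2, below threshold.
Round 4 — checking thresholds:
  Ivy: 1 of 2 neighbours < 2, below threshold.
  Nia: 1 of 3 neighbours < 3, below threshold.
  Pia: 1 of 2 neighbours ≥ 1, becomes infected.
Round 5 — no new infections; cascade stops.

no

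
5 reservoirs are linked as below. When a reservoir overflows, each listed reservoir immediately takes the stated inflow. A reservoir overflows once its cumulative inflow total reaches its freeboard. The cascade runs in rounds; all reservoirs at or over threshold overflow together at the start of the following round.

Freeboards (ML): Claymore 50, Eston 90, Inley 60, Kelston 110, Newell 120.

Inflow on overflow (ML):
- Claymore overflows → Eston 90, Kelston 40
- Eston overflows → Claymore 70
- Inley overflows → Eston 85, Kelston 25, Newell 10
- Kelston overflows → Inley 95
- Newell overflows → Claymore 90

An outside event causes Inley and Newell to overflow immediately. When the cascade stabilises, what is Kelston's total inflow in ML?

65

Round 1 — Inley, Newell overflow (initial).
  Claymore: +90 → 90 ≥ 50
  Eston: +85 → 85 < 90
  Kelston: +25 → 25 < 110
Round 2 — Claymore overflows.
  Eston: +90 → 175 ≥ 90
  Kelston: +40 → 65 < 110
Round 3 — Eston overflows.
No further overflows.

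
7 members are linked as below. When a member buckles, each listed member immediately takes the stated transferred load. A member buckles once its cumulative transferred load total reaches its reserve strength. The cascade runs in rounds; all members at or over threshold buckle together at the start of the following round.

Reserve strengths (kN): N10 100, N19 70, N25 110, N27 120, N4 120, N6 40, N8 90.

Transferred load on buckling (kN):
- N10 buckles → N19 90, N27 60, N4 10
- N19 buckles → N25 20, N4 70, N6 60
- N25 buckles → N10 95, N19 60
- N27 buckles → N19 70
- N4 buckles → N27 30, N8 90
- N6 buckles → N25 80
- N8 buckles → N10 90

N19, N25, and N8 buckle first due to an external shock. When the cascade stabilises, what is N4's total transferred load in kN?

Round 1 — N19, N25, N8 buckle (initial).
  N10: +95+90 → 185 ≥ 100
  N4: +70 → 70 < 120
  N6: +60 → 60 ≥ 40
Round 2 — N10, N6 buckle.
  N27: +60 → 60 < 120
  N4: +10 → 80 < 120
No further bucklings.

80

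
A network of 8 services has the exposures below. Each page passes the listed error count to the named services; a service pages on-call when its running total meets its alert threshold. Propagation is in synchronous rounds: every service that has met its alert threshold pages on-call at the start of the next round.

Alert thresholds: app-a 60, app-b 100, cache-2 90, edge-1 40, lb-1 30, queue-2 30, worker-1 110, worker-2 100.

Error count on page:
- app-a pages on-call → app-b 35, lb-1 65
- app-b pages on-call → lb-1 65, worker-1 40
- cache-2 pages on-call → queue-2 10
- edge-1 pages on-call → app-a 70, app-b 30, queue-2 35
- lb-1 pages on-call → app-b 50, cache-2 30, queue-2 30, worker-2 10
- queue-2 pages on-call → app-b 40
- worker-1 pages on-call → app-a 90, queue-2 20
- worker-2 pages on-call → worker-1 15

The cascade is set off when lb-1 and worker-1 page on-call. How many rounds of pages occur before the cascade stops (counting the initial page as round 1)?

3

Round 1 — lb-1, worker-1 page on-call (initial).
  app-a: +90 → 90 ≥ 60
  app-b: +50 → 50 < 100
  cache-2: +30 → 30 < 90
  queue-2: +30+20 → 50 ≥ 30
  worker-2: +10 → 10 < 100
Round 2 — app-a, queue-2 page on-call.
  app-b: +35+40 → 125 ≥ 100
Round 3 — app-b pages on-call.
No further pages.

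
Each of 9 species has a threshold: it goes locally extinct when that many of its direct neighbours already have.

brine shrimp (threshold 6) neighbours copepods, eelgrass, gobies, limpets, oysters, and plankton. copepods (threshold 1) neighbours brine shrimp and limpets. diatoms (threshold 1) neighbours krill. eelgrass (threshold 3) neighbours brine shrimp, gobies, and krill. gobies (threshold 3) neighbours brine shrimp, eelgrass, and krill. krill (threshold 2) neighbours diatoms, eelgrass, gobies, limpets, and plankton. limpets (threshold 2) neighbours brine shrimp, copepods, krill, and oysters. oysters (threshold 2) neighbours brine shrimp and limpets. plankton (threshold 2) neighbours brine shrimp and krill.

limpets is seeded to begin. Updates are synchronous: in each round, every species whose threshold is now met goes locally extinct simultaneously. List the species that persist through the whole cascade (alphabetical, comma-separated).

Round 1 — limpets goes locally extinct (initial).
Round 2 — checking thresholds:
  brine shrimp: 1 of 6 neighbours < 6, not yet.
  copepods: 1 of 2 neighbours ≥ 1, goes locally extinct.
  krill: 1 of 5 neighbours < 2, not yet.
  oysters: 1 of 2 neighbours < 2, not yet.
Round 3 — no new extinctions; cascade stops.

brine shrimp, diatoms, eelgrass, gobies, krill, oysters, plankton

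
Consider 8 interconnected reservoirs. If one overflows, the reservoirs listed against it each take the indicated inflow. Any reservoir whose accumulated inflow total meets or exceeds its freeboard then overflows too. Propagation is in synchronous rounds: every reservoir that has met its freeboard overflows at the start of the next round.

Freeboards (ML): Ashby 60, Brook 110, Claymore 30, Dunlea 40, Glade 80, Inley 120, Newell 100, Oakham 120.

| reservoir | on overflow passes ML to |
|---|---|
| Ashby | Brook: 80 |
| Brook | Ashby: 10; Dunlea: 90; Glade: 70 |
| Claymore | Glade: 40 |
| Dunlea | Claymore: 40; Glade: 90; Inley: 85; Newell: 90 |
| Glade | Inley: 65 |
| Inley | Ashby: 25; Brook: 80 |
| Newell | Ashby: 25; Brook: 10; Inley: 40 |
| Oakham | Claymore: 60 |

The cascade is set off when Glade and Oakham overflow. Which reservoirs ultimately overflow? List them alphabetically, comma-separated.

Round 1 — Glade, Oakham overflow (initial).
  Claymore: +60 → 60 ≥ 30
  Inley: +65 → 65 < 120
Round 2 — Claymore overflows.
No further overflows.

Claymore, Glade, Oakham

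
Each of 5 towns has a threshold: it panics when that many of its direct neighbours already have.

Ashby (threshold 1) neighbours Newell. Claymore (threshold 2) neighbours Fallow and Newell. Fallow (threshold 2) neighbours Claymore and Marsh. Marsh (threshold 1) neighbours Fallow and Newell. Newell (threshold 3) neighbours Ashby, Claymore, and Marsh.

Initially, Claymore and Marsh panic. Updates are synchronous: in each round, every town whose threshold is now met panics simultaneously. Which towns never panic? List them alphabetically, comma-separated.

Ashby, Newell

Round 1 — Claymore, Marsh panic (initial).
Round 2 — checking thresholds:
  Fallow: 2 of 2 neighbours ≥ 2, panics.
  Newell: 2 of 3 neighbours < 3, holds.
Round 3 — no new panics; cascade stops.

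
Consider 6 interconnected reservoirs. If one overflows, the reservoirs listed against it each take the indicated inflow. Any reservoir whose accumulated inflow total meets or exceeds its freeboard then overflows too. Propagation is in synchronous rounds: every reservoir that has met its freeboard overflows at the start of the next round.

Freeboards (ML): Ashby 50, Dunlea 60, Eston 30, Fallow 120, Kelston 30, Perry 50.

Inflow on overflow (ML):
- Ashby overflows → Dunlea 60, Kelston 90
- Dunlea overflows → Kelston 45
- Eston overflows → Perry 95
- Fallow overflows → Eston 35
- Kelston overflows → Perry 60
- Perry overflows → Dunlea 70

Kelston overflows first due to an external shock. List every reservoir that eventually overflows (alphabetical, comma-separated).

Round 1 — Kelston overflows (initial).
  Perry: +60 → 60 ≥ 50
Round 2 — Perry overflows.
  Dunlea: +70 → 70 ≥ 60
Round 3 — Dunlea overflows.
No further overflows.

Dunlea, Kelston, Perry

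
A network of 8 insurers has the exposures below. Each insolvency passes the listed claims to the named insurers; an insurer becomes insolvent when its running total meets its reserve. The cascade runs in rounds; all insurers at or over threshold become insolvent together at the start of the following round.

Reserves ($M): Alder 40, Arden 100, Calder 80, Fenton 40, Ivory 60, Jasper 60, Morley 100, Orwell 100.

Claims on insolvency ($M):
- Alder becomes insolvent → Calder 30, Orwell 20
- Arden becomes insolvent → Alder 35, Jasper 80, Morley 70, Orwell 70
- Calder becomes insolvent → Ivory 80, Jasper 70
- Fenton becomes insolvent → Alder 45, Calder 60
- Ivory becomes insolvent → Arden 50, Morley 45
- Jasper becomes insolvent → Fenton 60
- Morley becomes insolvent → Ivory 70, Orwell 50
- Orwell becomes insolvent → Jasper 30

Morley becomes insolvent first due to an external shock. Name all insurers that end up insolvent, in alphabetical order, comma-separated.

Round 1 — Morley becomes insolvent (initial).
  Ivory: +70 → 70 ≥ 60
  Orwell: +50 → 50 < 100
Round 2 — Ivory becomes insolvent.
  Arden: +50 → 50 < 100
No further insolvencies.

Ivory, Morley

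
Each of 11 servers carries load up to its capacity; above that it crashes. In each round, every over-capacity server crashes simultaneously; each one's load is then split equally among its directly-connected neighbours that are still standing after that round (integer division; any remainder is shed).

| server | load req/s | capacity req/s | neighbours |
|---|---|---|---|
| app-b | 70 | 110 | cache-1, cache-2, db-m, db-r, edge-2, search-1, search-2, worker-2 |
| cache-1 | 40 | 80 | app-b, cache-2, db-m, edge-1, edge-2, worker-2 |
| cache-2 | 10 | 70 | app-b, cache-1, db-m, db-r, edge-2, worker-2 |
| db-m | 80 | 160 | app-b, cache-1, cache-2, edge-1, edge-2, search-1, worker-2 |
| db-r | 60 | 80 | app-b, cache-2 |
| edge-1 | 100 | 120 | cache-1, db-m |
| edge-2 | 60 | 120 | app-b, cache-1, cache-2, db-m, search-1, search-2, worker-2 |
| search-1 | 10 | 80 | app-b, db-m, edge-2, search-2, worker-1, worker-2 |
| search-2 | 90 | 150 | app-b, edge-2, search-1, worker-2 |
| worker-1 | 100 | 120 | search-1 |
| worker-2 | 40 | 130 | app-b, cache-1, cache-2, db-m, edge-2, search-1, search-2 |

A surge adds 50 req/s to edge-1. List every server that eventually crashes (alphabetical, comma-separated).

Round 1 — edge-1 at 150 > 120. edge-1 crashes.
  edge-1 sheds 150 req/s to cache-1, db-m: 75 each.
    cache-1: 40+75 = 115 > 80
    db-m: 80+75 = 155 ≤ 160
Round 2 — cache-1 crashes.
  cache-1 sheds 115 req/s to app-b, cache-2, db-m, edge-2, worker-2: 23 each.
    app-b: 70+23 = 93 ≤ 110
    cache-2: 10+23 = 33 ≤ 70
    db-m: 155+23 = 178 > 160
    edge-2: 60+23 = 83 ≤ 120
    worker-2: 40+23 = 63 ≤ 130
Round 3 — db-m crashes.
  db-m sheds 178 req/s to app-b, cache-2, edge-2, search-1, worker-2: 35 each (3 lost).
    app-b: 93+35 = 128 > 110
    cache-2: 33+35 = 68 ≤ 70
    edge-2: 83+35 = 118 ≤ 120
    search-1: 10+35 = 45 ≤ 80
    worker-2: 63+35 = 98 ≤ 130
Round 4 — app-b crashes.
  app-b sheds 128 req/s to cache-2, db-r, edge-2, search-1, search-2, worker-2: 21 each (2 lost).
    cache-2: 68+21 = 89 > 70
    db-r: 60+21 = 81 > 80
    edge-2: 118+21 = 139 > 120
    search-1: 45+21 = 66 ≤ 80
    search-2: 90+21 = 111 ≤ 150
    worker-2: 98+21 = 119 ≤ 130
Round 5 — cache-2, db-r, edge-2 crash.
  cache-2 sheds 89 req/s to worker-2: 89 each.
    worker-2: 119+89 = 208 > 130
  db-r sheds 81 req/s: no online neighbours, lost.
  edge-2 sheds 139 req/s to search-1, search-2, worker-2: 46 each (1 lost).
    search-1: 66+46 = 112 > 80
    search-2: 111+46 = 157 > 150
    worker-2: 208+46 = 254 > 130
Round 6 — search-1, search-2, worker-2 crash.
  search-1 sheds 112 req/s to worker-1: 112 each.
    worker-1: 100+112 = 212 > 120
  search-2 sheds 157 req/s: no online neighbours, lost.
  worker-2 sheds 254 req/s: no online neighbours, lost.
Round 7 — worker-1 crashes.
  worker-1 sheds 212 req/s: no online neighbours, lost.
No further crashes.

app-b, cache-1, cache-2, db-m, db-r, edge-1, edge-2, search-1, search-2, worker-1, worker-2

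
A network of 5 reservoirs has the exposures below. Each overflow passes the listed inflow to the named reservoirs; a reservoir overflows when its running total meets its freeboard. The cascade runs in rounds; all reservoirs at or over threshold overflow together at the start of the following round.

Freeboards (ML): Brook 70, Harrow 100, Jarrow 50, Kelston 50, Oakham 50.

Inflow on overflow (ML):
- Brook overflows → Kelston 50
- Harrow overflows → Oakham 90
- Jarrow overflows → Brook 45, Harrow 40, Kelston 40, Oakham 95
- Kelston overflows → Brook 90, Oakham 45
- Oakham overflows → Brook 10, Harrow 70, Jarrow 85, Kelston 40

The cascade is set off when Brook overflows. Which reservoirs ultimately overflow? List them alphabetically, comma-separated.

Brook, Kelston

Round 1 — Brook overflows (initial).
  Kelston: +50 → 50 ≥ 50
Round 2 — Kelston overflows.
  Oakham: +45 → 45 < 50
No further overflows.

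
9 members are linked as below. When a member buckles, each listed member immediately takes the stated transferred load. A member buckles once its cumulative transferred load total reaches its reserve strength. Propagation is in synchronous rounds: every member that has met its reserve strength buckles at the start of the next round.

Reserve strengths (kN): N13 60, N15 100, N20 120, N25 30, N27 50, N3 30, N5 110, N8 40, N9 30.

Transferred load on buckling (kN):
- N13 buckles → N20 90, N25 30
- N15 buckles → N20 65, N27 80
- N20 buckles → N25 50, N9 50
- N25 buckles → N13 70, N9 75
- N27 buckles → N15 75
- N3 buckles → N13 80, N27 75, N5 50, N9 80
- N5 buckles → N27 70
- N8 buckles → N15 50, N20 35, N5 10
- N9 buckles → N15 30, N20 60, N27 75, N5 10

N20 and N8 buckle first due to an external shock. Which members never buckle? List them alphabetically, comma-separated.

N3, N5

Round 1 — N20, N8 buckle (initial).
  N15: +50 → 50 < 100
  N25: +50 → 50 ≥ 30
  N5: +10 → 10 < 110
  N9: +50 → 50 ≥ 30
Round 2 — N25, N9 buckle.
  N13: +70 → 70 ≥ 60
  N15: +30 → 80 < 100
  N27: +75 → 75 ≥ 50
  N5: +10 → 20 < 110
Round 3 — N13, N27 buckle.
  N15: +75 → 155 ≥ 100
Round 4 — N15 buckles.
No further bucklings.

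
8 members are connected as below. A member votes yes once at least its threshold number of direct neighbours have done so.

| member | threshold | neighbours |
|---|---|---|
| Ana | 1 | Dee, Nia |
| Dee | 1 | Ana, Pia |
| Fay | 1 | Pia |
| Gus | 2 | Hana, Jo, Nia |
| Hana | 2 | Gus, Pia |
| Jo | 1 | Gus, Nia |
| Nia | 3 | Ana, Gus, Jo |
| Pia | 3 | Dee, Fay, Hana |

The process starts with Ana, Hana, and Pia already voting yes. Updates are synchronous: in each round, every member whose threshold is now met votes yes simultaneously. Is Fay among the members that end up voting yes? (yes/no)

Round 1 — Ana, Hana, Pia vote yes (initial).
Round 2 — checking thresholds:
  Dee: 2 of 2 neighbours ≥ 1, votes yes.
  Fay: 1 of 1 neighbours ≥ 1, votes yes.
  Gus: 1 of 3 neighbours < 2, holds.
  Nia: 1 of 3 neighbours < 3, holds.
Round 3 — no new yes votes; cascade stops.

yes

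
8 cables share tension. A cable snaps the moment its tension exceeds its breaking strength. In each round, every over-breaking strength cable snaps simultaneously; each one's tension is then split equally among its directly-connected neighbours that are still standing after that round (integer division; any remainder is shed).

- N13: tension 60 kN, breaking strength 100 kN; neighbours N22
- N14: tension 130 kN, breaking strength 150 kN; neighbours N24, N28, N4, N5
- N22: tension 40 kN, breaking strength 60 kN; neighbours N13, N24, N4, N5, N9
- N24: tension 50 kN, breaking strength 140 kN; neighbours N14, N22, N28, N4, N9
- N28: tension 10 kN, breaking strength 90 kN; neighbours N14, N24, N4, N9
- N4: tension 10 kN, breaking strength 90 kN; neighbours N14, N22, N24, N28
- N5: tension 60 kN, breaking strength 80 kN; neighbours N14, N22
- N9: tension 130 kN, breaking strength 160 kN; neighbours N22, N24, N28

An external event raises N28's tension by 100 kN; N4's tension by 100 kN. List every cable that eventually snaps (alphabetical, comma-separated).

Round 1 — N28 at 110 > 90; N4 at 110 > 90. N28, N4 snap.
  N28 sheds 110 kN to N14, N24, N9: 36 each (2 lost).
    N14: 130+36 = 166 > 150
    N24: 50+36 = 86 ≤ 140
    N9: 130+36 = 166 > 160
  N4 sheds 110 kN to N14, N22, N24: 36 each (2 lost).
    N14: 166+36 = 202 > 150
    N22: 40+36 = 76 > 60
    N24: 86+36 = 122 ≤ 140
Round 2 — N14, N22, N9 snap.
  N14 sheds 202 kN to N24, N5: 101 each.
    N24: 122+101 = 223 > 140
    N5: 60+101 = 161 > 80
  N22 sheds 76 kN to N13, N24, N5: 25 each (1 lost).
    N13: 60+25 = 85 ≤ 100
    N24: 223+25 = 248 > 140
    N5: 161+25 = 186 > 80
  N9 sheds 166 kN to N24: 166 each.
    N24: 248+166 = 414 > 140
Round 3 — N24, N5 snap.
  N24 sheds 414 kN: no online neighbours, lost.
  N5 sheds 186 kN: no online neighbours, lost.
No further breaks.

N14, N22, N24, N28, N4, N5, N9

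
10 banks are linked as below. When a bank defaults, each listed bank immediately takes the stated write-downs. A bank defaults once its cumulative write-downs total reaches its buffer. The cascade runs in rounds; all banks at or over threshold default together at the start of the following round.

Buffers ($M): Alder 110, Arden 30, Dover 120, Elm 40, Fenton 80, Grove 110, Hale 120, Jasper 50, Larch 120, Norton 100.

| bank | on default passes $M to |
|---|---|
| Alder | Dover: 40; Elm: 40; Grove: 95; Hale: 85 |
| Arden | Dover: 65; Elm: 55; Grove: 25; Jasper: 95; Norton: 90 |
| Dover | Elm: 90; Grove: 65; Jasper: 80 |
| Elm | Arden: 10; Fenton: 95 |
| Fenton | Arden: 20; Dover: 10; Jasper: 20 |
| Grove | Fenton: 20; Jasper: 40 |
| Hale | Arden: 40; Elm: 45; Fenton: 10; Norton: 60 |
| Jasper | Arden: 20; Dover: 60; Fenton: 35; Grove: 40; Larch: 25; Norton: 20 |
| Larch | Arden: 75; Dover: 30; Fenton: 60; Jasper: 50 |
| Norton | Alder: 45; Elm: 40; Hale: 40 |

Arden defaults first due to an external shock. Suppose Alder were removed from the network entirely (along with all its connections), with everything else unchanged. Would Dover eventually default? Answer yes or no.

yes

With Alder removed:
Round 1 — Arden defaults (initial).
  Dover: +65 → 65 < 120
  Elm: +55 → 55 ≥ 40
  Grove: +25 → 25 < 110
  Jasper: +95 → 95 ≥ 50
  Norton: +90 → 90 < 100
Round 2 — Elm, Jasper default.
  Dover: +60 → 125 ≥ 120
  Fenton: +95+35 → 130 ≥ 80
  Grove: +40 → 65 < 110
  Larch: +25 → 25 < 120
  Norton: +20 → 110 ≥ 100
Round 3 — Dover, Fenton, Norton default.
  Grove: +65 → 130 ≥ 110
  Hale: +40 → 40 < 120
Round 4 — Grove defaults.
No further defaults.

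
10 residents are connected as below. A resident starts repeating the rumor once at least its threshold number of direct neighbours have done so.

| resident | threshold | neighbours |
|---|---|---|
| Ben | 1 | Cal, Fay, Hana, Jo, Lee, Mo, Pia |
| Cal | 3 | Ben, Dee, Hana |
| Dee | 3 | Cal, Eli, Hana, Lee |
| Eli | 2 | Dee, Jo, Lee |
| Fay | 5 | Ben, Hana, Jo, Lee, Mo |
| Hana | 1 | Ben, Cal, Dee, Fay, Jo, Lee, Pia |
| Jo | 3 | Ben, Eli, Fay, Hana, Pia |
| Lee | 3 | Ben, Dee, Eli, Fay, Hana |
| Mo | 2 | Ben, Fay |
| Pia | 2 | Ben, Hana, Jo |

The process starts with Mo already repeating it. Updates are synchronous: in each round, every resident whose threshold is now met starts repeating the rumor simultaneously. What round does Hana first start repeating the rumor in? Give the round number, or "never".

3

Round 1 — Mo starts repeating the rumor (initial).
Round 2 — checking thresholds:
  Ben: 1 of 7 neighbours ≥ 1, starts repeating the rumor.
  Fay: 1 of 5 neighbours < 5, below threshold.
Round 3 — checking thresholds:
  Cal: 1 of 3 neighbours < 3, below threshold.
  Fay: 2 of 5 neighbours < 5, below threshold.
  Hana: 1 of 7 neighbours ≥ 1, starts repeating the rumor.
  Jo: 1 of 5 neighbours < 3, below threshold.
  Lee: 1 of 5 neighbours < 3, below threshold.
  Pia: 1 of 3 neighbours < 2, below threshold.
Round 4 — checking thresholds:
  Cal: 2 of 3 neighbours < 3, below threshold.
  Dee: 1 of 4 neighbours < 3, below threshold.
  Fay: 3 of 5 neighbours < 5, below threshold.
  Jo: 2 of 5 neighbours < 3, below threshold.
  Lee: 2 of 5 neighbours < 3, below threshold.
  Pia: 2 of 3 neighbours ≥ 2, starts repeating the rumor.
Round 5 — checking thresholds:
  Cal: 2 of 3 neighbours < 3, below threshold.
  Dee: 1 of 4 neighbours < 3, below threshold.
  Fay: 3 of 5 neighbours < 5, below threshold.
  Jo: 3 of 5 neighbours ≥ 3, starts repeating the rumor.
  Lee: 2 of 5 neighbours < 3, below threshold.
Round 6 — no new spreads; cascade stops.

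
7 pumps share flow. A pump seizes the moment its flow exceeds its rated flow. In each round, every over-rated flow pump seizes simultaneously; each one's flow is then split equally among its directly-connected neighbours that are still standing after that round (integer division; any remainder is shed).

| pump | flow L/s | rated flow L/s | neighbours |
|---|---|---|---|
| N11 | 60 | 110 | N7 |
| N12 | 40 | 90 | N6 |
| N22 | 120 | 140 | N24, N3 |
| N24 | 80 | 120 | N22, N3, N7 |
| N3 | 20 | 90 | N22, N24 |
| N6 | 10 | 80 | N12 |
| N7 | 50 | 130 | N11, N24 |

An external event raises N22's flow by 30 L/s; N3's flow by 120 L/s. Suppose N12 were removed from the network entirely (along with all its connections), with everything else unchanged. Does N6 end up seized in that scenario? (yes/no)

no

With N12 removed:
Round 1 — N22 at 150 > 140; N3 at 140 > 90. N22, N3 seize.
  N22 sheds 150 L/s to N24: 150 each.
    N24: 80+150 = 230 > 120
  N3 sheds 140 L/s to N24: 140 each.
    N24: 230+140 = 370 > 120
Round 2 — N24 seizes.
  N24 sheds 370 L/s to N7: 370 each.
    N7: 50+370 = 420 > 130
Round 3 — N7 seizes.
  N7 sheds 420 L/s to N11: 420 each.
    N11: 60+420 = 480 > 110
Round 4 — N11 seizes.
  N11 sheds 480 L/s: no online neighbours, lost.
No further seizures.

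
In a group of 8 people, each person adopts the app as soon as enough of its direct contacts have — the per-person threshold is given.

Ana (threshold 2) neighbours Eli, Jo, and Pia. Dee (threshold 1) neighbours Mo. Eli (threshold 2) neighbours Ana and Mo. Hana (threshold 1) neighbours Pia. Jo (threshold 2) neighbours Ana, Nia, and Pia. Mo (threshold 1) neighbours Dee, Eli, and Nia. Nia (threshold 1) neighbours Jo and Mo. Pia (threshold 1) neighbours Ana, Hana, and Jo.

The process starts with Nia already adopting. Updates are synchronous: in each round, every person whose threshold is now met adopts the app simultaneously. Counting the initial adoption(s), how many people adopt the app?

3

Round 1 — Nia adopts the app (initial).
Round 2 — checking thresholds:
  Jo: 1 of 3 neighbours < 2, below threshold.
  Mo: 1 of 3 neighbours ≥ 1, adopts the app.
Round 3 — checking thresholds:
  Dee: 1 of 1 neighbours ≥ 1, adopts the app.
  Eli: 1 of 2 neighbours < 2, below threshold.
  Jo: 1 of 3 neighbours < 2, below threshold.
Round 4 — no new adoptions; cascade stops.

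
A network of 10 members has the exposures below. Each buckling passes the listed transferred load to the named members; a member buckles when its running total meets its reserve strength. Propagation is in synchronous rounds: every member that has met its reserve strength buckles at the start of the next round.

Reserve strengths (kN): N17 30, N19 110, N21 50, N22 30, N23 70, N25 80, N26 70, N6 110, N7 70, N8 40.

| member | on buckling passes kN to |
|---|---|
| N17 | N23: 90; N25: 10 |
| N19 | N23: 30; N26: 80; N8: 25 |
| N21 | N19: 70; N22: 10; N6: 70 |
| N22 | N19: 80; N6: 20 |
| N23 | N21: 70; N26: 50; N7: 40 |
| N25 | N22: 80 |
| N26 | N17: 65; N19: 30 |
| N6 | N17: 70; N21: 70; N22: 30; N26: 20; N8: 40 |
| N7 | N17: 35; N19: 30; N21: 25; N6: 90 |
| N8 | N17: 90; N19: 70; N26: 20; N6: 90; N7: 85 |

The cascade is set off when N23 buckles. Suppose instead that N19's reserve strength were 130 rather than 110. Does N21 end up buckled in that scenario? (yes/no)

yes

With N19's reserve strength at 130:
Round 1 — N23 buckles (initial).
  N21: +70 → 70 ≥ 50
  N26: +50 → 50 < 70
  N7: +40 → 40 < 70
Round 2 — N21 buckles.
  N19: +70 → 70 < 130
  N22: +10 → 10 < 30
  N6: +70 → 70 < 110
No further bucklings.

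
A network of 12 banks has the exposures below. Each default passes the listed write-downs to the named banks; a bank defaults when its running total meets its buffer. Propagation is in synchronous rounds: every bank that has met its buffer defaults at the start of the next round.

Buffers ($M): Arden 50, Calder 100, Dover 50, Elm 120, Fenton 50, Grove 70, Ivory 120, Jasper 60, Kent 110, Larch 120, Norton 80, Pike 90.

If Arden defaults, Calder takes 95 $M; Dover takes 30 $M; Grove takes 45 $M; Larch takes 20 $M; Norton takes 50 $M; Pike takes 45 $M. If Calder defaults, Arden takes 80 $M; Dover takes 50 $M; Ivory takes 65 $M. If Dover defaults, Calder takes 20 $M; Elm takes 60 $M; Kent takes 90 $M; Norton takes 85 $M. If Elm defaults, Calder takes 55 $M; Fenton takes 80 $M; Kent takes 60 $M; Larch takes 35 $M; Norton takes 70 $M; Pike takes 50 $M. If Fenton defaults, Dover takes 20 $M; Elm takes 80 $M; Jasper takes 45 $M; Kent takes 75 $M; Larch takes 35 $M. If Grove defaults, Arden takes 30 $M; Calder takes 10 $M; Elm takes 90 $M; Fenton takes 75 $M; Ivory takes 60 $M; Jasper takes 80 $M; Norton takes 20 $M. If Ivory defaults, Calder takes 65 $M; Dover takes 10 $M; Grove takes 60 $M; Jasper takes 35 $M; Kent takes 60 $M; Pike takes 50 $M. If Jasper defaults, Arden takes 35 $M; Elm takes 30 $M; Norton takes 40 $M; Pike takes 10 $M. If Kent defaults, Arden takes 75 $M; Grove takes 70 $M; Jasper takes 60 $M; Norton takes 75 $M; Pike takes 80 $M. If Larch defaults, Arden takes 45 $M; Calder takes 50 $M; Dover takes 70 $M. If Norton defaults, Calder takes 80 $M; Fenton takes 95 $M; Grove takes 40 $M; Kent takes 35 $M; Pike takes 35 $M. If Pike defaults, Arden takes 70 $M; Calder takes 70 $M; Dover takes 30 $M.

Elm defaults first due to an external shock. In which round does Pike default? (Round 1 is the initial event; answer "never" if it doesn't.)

4

Round 1 — Elm defaults (initial).
  Calder: +55 → 55 < 100
  Fenton: +80 → 80 ≥ 50
  Kent: +60 → 60 < 110
  Larch: +35 → 35 < 120
  Norton: +70 → 70 < 80
  Pike: +50 → 50 < 90
Round 2 — Fenton defaults.
  Dover: +20 → 20 < 50
  Jasper: +45 → 45 < 60
  Kent: +75 → 135 ≥ 110
  Larch: +35 → 70 < 120
Round 3 — Kent defaults.
  Arden: +75 → 75 ≥ 50
  Grove: +70 → 70 ≥ 70
  Jasper: +60 → 105 ≥ 60
  Norton: +75 → 145 ≥ 80
  Pike: +80 → 130 ≥ 90
Round 4 — Arden, Grove, Jasper, Norton, Pike default.
  Calder: +95+10+80+70 → 310 ≥ 100
  Dover: +30+30 → 80 ≥ 50
  Ivory: +60 → 60 < 120
  Larch: +20 → 90 < 120
Round 5 — Calder, Dover default.
  Ivory: +65 → 125 ≥ 120
Round 6 — Ivory defaults.
No further defaults.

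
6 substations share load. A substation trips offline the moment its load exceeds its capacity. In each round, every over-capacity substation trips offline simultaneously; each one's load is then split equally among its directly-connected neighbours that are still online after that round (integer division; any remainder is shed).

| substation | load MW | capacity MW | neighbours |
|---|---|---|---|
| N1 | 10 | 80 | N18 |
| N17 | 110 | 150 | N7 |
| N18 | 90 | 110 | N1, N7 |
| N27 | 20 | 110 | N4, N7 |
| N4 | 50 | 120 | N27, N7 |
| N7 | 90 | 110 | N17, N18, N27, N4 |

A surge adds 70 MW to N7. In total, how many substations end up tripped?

3

Round 1 — N7 at 160 > 110. N7 trips offline.
  N7 sheds 160 MW to N17, N18, N27, N4: 40 each.
    N17: 110+40 = 150 ≤ 150
    N18: 90+40 = 130 > 110
    N27: 20+40 = 60 ≤ 110
    N4: 50+40 = 90 ≤ 120
Round 2 — N18 trips offline.
  N18 sheds 130 MW to N1: 130 each.
    N1: 10+130 = 140 > 80
Round 3 — N1 trips offline.
  N1 sheds 140 MW: no online neighbours, lost.
No further trips.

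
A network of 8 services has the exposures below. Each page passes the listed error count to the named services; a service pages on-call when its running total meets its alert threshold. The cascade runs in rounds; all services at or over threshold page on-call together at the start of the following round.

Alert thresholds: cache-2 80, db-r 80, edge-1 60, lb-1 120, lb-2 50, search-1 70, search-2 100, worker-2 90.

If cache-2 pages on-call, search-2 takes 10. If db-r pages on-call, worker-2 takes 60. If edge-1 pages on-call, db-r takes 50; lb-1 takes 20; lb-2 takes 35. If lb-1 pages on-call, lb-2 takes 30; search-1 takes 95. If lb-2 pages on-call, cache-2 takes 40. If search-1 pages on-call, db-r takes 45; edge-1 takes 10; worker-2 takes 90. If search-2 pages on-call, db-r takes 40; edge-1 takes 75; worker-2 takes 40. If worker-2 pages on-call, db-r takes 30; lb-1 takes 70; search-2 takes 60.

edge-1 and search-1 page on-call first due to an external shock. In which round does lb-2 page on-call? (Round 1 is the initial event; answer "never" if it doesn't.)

never

Round 1 — edge-1, search-1 page on-call (initial).
  db-r: +50+45 → 95 ≥ 80
  lb-1: +20 → 20 < 120
  lb-2: +35 → 35 < 50
  worker-2: +90 → 90 ≥ 90
Round 2 — db-r, worker-2 page on-call.
  lb-1: +70 → 90 < 120
  search-2: +60 → 60 < 100
No further pages.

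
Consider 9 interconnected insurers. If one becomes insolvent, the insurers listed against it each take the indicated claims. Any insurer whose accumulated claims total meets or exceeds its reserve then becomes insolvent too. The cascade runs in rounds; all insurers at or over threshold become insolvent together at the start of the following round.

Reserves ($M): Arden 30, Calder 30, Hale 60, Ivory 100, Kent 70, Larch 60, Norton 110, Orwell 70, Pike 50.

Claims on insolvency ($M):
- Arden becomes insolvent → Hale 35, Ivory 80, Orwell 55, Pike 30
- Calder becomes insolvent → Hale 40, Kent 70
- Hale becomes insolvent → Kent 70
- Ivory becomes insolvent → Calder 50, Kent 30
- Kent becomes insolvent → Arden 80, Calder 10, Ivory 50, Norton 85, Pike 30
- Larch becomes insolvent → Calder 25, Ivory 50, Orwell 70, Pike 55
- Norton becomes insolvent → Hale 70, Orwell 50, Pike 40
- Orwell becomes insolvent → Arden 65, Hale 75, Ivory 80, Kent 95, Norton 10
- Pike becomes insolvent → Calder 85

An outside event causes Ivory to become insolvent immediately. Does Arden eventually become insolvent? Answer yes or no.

yes

Round 1 — Ivory becomes insolvent (initial).
  Calder: +50 → 50 ≥ 30
  Kent: +30 → 30 < 70
Round 2 — Calder becomes insolvent.
  Hale: +40 → 40 < 60
  Kent: +70 → 100 ≥ 70
Round 3 — Kent becomes insolvent.
  Arden: +80 → 80 ≥ 30
  Norton: +85 → 85 < 110
  Pike: +30 → 30 < 50
Round 4 — Arden becomes insolvent.
  Hale: +35 → 75 ≥ 60
  Orwell: +55 → 55 < 70
  Pike: +30 → 60 ≥ 50
Round 5 — Hale, Pike become insolvent.
No further insolvencies.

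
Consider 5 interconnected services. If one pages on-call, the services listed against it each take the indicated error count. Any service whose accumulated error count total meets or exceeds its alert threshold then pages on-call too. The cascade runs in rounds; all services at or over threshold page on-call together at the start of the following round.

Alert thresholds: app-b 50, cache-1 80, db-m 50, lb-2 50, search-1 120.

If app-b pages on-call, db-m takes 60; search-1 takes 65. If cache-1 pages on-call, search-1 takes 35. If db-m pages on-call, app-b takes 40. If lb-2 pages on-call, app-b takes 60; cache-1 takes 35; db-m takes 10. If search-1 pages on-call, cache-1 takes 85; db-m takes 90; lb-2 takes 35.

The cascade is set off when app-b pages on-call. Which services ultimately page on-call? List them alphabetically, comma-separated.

app-b, db-m

Round 1 — app-b pages on-call (initial).
  db-m: +60 → 60 ≥ 50
  search-1: +65 → 65 < 120
Round 2 — db-m pages on-call.
No further pages.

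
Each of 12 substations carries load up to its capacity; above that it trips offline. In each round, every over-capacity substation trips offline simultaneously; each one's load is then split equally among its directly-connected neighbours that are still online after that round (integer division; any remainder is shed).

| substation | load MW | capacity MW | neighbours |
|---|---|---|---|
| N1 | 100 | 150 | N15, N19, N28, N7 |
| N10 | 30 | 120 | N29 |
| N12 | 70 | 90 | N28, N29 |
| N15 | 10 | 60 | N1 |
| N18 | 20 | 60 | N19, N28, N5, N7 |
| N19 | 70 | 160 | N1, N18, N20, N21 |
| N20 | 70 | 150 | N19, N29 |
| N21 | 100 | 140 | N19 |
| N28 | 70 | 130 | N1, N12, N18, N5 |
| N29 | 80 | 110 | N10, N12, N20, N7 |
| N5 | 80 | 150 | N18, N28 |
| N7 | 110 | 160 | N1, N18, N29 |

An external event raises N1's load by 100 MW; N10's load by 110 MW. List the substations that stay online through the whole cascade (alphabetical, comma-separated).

N15

Round 1 — N1 at 200 > 150; N10 at 140 > 120. N1, N10 trip offline.
  N1 sheds 200 MW to N15, N19, N28, N7: 50 each.
    N15: 10+50 = 60 ≤ 60
    N19: 70+50 = 120 ≤ 160
    N28: 70+50 = 120 ≤ 130
    N7: 110+50 = 160 ≤ 160
  N10 sheds 140 MW to N29: 140 each.
    N29: 80+140 = 220 > 110
Round 2 — N29 trips offline.
  N29 sheds 220 MW to N12, N20, N7: 73 each (1 lost).
    N12: 70+73 = 143 > 90
    N20: 70+73 = 143 ≤ 150
    N7: 160+73 = 233 > 160
Round 3 — N12, N7 trip offline.
  N12 sheds 143 MW to N28: 143 each.
    N28: 120+143 = 263 > 130
  N7 sheds 233 MW to N18: 233 each.
    N18: 20+233 = 253 > 60
Round 4 — N18, N28 trip offline.
  N18 sheds 253 MW to N19, N5: 126 each (1 lost).
    N19: 120+126 = 246 > 160
    N5: 80+126 = 206 > 150
  N28 sheds 263 MW to N5: 263 each.
    N5: 206+263 = 469 > 150
Round 5 — N19, N5 trip offline.
  N19 sheds 246 MW to N20, N21: 123 each.
    N20: 143+123 = 266 > 150
    N21: 100+123 = 223 > 140
  N5 sheds 469 MW: no online neighbours, lost.
Round 6 — N20, N21 trip offline.
  N20 sheds 266 MW: no online neighbours, lost.
  N21 sheds 223 MW: no online neighbours, lost.
No further trips.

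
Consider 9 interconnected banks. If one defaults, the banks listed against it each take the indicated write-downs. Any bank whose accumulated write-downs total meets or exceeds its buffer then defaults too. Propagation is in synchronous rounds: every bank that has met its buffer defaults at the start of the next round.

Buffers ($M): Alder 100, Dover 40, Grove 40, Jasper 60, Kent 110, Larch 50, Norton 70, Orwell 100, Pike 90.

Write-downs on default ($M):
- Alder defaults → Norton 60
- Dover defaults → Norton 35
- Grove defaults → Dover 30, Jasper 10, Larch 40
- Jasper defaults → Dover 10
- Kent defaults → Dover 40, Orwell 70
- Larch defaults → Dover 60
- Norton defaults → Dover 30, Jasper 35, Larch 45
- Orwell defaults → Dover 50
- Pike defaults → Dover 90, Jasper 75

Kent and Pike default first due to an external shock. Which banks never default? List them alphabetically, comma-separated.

Round 1 — Kent, Pike default (initial).
  Dover: +40+90 → 130 ≥ 40
  Jasper: +75 → 75 ≥ 60
  Orwell: +70 → 70 < 100
Round 2 — Dover, Jasper default.
  Norton: +35 → 35 < 70
No further defaults.

Alder, Grove, Larch, Norton, Orwell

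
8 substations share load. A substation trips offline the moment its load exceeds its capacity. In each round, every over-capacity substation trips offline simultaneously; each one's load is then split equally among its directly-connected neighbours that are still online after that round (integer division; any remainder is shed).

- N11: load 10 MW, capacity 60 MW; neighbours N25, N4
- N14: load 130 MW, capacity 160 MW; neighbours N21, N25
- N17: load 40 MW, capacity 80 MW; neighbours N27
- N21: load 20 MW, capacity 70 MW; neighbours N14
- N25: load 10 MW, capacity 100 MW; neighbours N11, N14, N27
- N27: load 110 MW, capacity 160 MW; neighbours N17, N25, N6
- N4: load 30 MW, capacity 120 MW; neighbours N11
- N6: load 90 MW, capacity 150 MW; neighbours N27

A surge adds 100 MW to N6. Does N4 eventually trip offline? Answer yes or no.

no

Round 1 — N6 at 190 > 150. N6 trips offline.
  N6 sheds 190 MW to N27: 190 each.
    N27: 110+190 = 300 > 160
Round 2 — N27 trips offline.
  N27 sheds 300 MW to N17, N25: 150 each.
    N17: 40+150 = 190 > 80
    N25: 10+150 = 160 > 100
Round 3 — N17, N25 trip offline.
  N17 sheds 190 MW: no online neighbours, lost.
  N25 sheds 160 MW to N11, N14: 80 each.
    N11: 10+80 = 90 > 60
    N14: 130+80 = 210 > 160
Round 4 — N11, N14 trip offline.
  N11 sheds 90 MW to N4: 90 each.
    N4: 30+90 = 120 ≤ 120
  N14 sheds 210 MW to N21: 210 each.
    N21: 20+210 = 230 > 70
Round 5 — N21 trips offline.
  N21 sheds 230 MW: no online neighbours, lost.
No further trips.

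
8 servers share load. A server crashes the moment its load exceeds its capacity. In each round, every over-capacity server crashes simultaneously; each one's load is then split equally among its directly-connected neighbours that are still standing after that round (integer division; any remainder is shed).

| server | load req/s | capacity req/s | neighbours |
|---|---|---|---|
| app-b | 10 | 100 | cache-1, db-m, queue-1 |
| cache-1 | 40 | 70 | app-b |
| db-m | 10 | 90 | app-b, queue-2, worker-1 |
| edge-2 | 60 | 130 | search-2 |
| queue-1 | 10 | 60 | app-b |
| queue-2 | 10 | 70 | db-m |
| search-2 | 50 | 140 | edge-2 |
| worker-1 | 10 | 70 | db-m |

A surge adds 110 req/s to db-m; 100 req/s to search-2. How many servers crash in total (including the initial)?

3

Round 1 — db-m at 120 > 90; search-2 at 150 > 140. db-m, search-2 crash.
  db-m sheds 120 req/s to app-b, queue-2, worker-1: 40 each.
    app-b: 10+40 = 50 ≤ 100
    queue-2: 10+40 = 50 ≤ 70
    worker-1: 10+40 = 50 ≤ 70
  search-2 sheds 150 req/s to edge-2: 150 each.
    edge-2: 60+150 = 210 > 130
Round 2 — edge-2 crashes.
  edge-2 sheds 210 req/s: no online neighbours, lost.
No further crashes.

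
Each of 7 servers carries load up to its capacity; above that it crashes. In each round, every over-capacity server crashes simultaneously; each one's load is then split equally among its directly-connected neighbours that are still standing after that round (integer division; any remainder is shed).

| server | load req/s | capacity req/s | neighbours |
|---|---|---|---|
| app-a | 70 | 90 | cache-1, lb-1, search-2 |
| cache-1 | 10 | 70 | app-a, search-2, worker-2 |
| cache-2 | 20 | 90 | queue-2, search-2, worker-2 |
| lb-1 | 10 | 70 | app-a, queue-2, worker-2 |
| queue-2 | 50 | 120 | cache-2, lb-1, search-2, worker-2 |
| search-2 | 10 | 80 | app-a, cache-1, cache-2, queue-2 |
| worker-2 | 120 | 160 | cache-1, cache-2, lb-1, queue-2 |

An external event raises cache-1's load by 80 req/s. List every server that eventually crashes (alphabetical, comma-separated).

Round 1 — cache-1 at 90 > 70. cache-1 crashes.
  cache-1 sheds 90 req/s to app-a, search-2, worker-2: 30 each.
    app-a: 70+30 = 100 > 90
    search-2: 10+30 = 40 ≤ 80
    worker-2: 120+30 = 150 ≤ 160
Round 2 — app-a crashes.
  app-a sheds 100 req/s to lb-1, search-2: 50 each.
    lb-1: 10+50 = 60 ≤ 70
    search-2: 40+50 = 90 > 80
Round 3 — search-2 crashes.
  search-2 sheds 90 req/s to cache-2, queue-2: 45 each.
    cache-2: 20+45 = 65 ≤ 90
    queue-2: 50+45 = 95 ≤ 120
No further crashes.

app-a, cache-1, search-2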